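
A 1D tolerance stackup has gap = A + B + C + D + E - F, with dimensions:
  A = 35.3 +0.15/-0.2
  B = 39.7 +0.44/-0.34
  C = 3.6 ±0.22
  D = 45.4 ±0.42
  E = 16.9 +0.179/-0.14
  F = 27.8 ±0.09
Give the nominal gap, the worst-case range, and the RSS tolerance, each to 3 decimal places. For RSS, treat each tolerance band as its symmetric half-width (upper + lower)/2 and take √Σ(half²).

Stack each dimension's contribution:
  +A: nom +35.300 → Σnom=35.300; wc +0.150/-0.200 → slack +0.150/-0.200; half-tol=0.175, Σhalf²=0.030625
  +B: nom +39.700 → Σnom=75.000; wc +0.440/-0.340 → slack +0.590/-0.540; half-tol=0.390, Σhalf²=0.182725
  +C: nom +3.600 → Σnom=78.600; wc +0.220/-0.220 → slack +0.810/-0.760; half-tol=0.220, Σhalf²=0.231125
  +D: nom +45.400 → Σnom=124.000; wc +0.420/-0.420 → slack +1.230/-1.180; half-tol=0.420, Σhalf²=0.407525
  +E: nom +16.900 → Σnom=140.900; wc +0.179/-0.140 → slack +1.409/-1.320; half-tol=0.160, Σhalf²=0.432965
  -F: nom -27.800 → Σnom=113.100; wc +0.090/-0.090 → slack +1.499/-1.410; half-tol=0.090, Σhalf²=0.441065
Nominal = 113.100. Worst-case = [113.100 - 1.410, 113.100 + 1.499] = [111.690, 114.599]. RSS = √0.441065 = 0.664.

nominal=113.100 wc=[111.690,114.599] rss=0.664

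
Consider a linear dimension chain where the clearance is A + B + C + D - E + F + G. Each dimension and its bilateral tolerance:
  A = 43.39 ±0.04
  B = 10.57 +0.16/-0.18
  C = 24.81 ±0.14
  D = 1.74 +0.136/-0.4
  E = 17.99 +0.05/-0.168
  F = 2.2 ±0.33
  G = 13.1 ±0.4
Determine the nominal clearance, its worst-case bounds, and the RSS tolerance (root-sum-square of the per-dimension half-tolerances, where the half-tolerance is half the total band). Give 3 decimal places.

nominal=77.820 wc=[76.280,79.194] rss=0.635

Stack each dimension's contribution:
  +A: nom +43.390 → Σnom=43.390; wc +0.040/-0.040 → slack +0.040/-0.040; half-tol=0.040, Σhalf²=0.001600
  +B: nom +10.570 → Σnom=53.960; wc +0.160/-0.180 → slack +0.200/-0.220; half-tol=0.170, Σhalf²=0.030500
  +C: nom +24.810 → Σnom=78.770; wc +0.140/-0.140 → slack +0.340/-0.360; half-tol=0.140, Σhalf²=0.050100
  +D: nom +1.740 → Σnom=80.510; wc +0.136/-0.400 → slack +0.476/-0.760; half-tol=0.268, Σhalf²=0.121924
  -E: nom -17.990 → Σnom=62.520; wc +0.168/-0.050 → slack +0.644/-0.810; half-tol=0.109, Σhalf²=0.133805
  +F: nom +2.200 → Σnom=64.720; wc +0.330/-0.330 → slack +0.974/-1.140; half-tol=0.330, Σhalf²=0.242705
  +G: nom +13.100 → Σnom=77.820; wc +0.400/-0.400 → slack +1.374/-1.540; half-tol=0.400, Σhalf²=0.402705
Nominal = 77.820. Worst-case = [77.820 - 1.540, 77.820 + 1.374] = [76.280, 79.194]. RSS = √0.402705 = 0.635.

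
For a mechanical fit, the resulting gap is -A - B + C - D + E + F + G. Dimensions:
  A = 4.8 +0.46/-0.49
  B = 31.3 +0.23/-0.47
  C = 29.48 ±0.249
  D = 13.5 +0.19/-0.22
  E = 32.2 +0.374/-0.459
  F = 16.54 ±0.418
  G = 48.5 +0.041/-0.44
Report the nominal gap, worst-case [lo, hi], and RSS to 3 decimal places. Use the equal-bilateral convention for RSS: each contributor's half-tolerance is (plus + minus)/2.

Stack each dimension's contribution:
  -A: nom -4.800 → Σnom=-4.800; wc +0.490/-0.460 → slack +0.490/-0.460; half-tol=0.475, Σhalf²=0.225625
  -B: nom -31.300 → Σnom=-36.100; wc +0.470/-0.230 → slack +0.960/-0.690; half-tol=0.350, Σhalf²=0.348125
  +C: nom +29.480 → Σnom=-6.620; wc +0.249/-0.249 → slack +1.209/-0.939; half-tol=0.249, Σhalf²=0.410126
  -D: nom -13.500 → Σnom=-20.120; wc +0.220/-0.190 → slack +1.429/-1.129; half-tol=0.205, Σhalf²=0.452151
  +E: nom +32.200 → Σnom=12.080; wc +0.374/-0.459 → slack +1.803/-1.588; half-tol=0.416, Σhalf²=0.625623
  +F: nom +16.540 → Σnom=28.620; wc +0.418/-0.418 → slack +2.221/-2.006; half-tol=0.418, Σhalf²=0.800347
  +G: nom +48.500 → Σnom=77.120; wc +0.041/-0.440 → slack +2.262/-2.446; half-tol=0.240, Σhalf²=0.858187
Nominal = 77.120. Worst-case = [77.120 - 2.446, 77.120 + 2.262] = [74.674, 79.382]. RSS = √0.858187 = 0.926.

nominal=77.120 wc=[74.674,79.382] rss=0.926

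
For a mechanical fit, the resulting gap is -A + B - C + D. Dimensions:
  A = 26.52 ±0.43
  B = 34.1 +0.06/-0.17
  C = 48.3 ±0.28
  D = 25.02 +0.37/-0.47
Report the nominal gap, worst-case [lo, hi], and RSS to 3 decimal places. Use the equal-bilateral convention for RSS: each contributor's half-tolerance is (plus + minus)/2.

nominal=-15.700 wc=[-17.050,-14.560] rss=0.673

Stack each dimension's contribution:
  -A: nom -26.520 → Σnom=-26.520; wc +0.430/-0.430 → slack +0.430/-0.430; half-tol=0.430, Σhalf²=0.184900
  +B: nom +34.100 → Σnom=7.580; wc +0.060/-0.170 → slack +0.490/-0.600; half-tol=0.115, Σhalf²=0.198125
  -C: nom -48.300 → Σnom=-40.720; wc +0.280/-0.280 → slack +0.770/-0.880; half-tol=0.280, Σhalf²=0.276525
  +D: nom +25.020 → Σnom=-15.700; wc +0.370/-0.470 → slack +1.140/-1.350; half-tol=0.420, Σhalf²=0.452925
Nominal = -15.700. Worst-case = [-15.700 - 1.350, -15.700 + 1.140] = [-17.050, -14.560]. RSS = √0.452925 = 0.673.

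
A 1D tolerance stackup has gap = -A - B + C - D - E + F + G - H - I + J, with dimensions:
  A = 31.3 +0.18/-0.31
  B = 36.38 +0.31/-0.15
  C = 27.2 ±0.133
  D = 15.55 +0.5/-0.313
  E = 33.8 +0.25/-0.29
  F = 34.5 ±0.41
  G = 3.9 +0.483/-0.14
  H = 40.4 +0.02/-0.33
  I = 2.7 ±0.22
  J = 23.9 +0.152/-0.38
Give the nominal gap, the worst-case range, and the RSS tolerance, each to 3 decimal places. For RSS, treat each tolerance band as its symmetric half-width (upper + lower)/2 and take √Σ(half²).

nominal=-70.630 wc=[-73.173,-67.839] rss=0.885

Stack each dimension's contribution:
  -A: nom -31.300 → Σnom=-31.300; wc +0.310/-0.180 → slack +0.310/-0.180; half-tol=0.245, Σhalf²=0.060025
  -B: nom -36.380 → Σnom=-67.680; wc +0.150/-0.310 → slack +0.460/-0.490; half-tol=0.230, Σhalf²=0.112925
  +C: nom +27.200 → Σnom=-40.480; wc +0.133/-0.133 → slack +0.593/-0.623; half-tol=0.133, Σhalf²=0.130614
  -D: nom -15.550 → Σnom=-56.030; wc +0.313/-0.500 → slack +0.906/-1.123; half-tol=0.406, Σhalf²=0.295856
  -E: nom -33.800 → Σnom=-89.830; wc +0.290/-0.250 → slack +1.196/-1.373; half-tol=0.270, Σhalf²=0.368756
  +F: nom +34.500 → Σnom=-55.330; wc +0.410/-0.410 → slack +1.606/-1.783; half-tol=0.410, Σhalf²=0.536856
  +G: nom +3.900 → Σnom=-51.430; wc +0.483/-0.140 → slack +2.089/-1.923; half-tol=0.311, Σhalf²=0.633888
  -H: nom -40.400 → Σnom=-91.830; wc +0.330/-0.020 → slack +2.419/-1.943; half-tol=0.175, Σhalf²=0.664513
  -I: nom -2.700 → Σnom=-94.530; wc +0.220/-0.220 → slack +2.639/-2.163; half-tol=0.220, Σhalf²=0.712913
  +J: nom +23.900 → Σnom=-70.630; wc +0.152/-0.380 → slack +2.791/-2.543; half-tol=0.266, Σhalf²=0.783670
Nominal = -70.630. Worst-case = [-70.630 - 2.543, -70.630 + 2.791] = [-73.173, -67.839]. RSS = √0.783670 = 0.885.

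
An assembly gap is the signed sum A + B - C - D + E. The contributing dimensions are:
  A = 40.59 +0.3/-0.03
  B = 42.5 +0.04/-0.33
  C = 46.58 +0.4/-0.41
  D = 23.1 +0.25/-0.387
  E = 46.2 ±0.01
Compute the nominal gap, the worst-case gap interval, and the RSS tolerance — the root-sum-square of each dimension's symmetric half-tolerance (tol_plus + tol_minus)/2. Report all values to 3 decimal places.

Stack each dimension's contribution:
  +A: nom +40.590 → Σnom=40.590; wc +0.300/-0.030 → slack +0.300/-0.030; half-tol=0.165, Σhalf²=0.027225
  +B: nom +42.500 → Σnom=83.090; wc +0.040/-0.330 → slack +0.340/-0.360; half-tol=0.185, Σhalf²=0.061450
  -C: nom -46.580 → Σnom=36.510; wc +0.410/-0.400 → slack +0.750/-0.760; half-tol=0.405, Σhalf²=0.225475
  -D: nom -23.100 → Σnom=13.410; wc +0.387/-0.250 → slack +1.137/-1.010; half-tol=0.319, Σhalf²=0.326917
  +E: nom +46.200 → Σnom=59.610; wc +0.010/-0.010 → slack +1.147/-1.020; half-tol=0.010, Σhalf²=0.327017
Nominal = 59.610. Worst-case = [59.610 - 1.020, 59.610 + 1.147] = [58.590, 60.757]. RSS = √0.327017 = 0.572.

nominal=59.610 wc=[58.590,60.757] rss=0.572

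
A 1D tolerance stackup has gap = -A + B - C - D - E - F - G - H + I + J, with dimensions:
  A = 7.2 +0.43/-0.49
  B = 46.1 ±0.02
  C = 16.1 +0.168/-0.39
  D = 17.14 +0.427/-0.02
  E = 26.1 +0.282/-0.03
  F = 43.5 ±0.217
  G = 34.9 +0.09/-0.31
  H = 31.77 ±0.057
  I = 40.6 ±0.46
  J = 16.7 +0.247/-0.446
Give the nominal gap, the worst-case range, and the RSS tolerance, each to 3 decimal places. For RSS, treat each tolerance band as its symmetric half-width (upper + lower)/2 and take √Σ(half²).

nominal=-73.310 wc=[-75.907,-71.069] rss=0.887

Stack each dimension's contribution:
  -A: nom -7.200 → Σnom=-7.200; wc +0.490/-0.430 → slack +0.490/-0.430; half-tol=0.460, Σhalf²=0.211600
  +B: nom +46.100 → Σnom=38.900; wc +0.020/-0.020 → slack +0.510/-0.450; half-tol=0.020, Σhalf²=0.212000
  -C: nom -16.100 → Σnom=22.800; wc +0.390/-0.168 → slack +0.900/-0.618; half-tol=0.279, Σhalf²=0.289841
  -D: nom -17.140 → Σnom=5.660; wc +0.020/-0.427 → slack +0.920/-1.045; half-tol=0.224, Σhalf²=0.339793
  -E: nom -26.100 → Σnom=-20.440; wc +0.030/-0.282 → slack +0.950/-1.327; half-tol=0.156, Σhalf²=0.364129
  -F: nom -43.500 → Σnom=-63.940; wc +0.217/-0.217 → slack +1.167/-1.544; half-tol=0.217, Σhalf²=0.411218
  -G: nom -34.900 → Σnom=-98.840; wc +0.310/-0.090 → slack +1.477/-1.634; half-tol=0.200, Σhalf²=0.451218
  -H: nom -31.770 → Σnom=-130.610; wc +0.057/-0.057 → slack +1.534/-1.691; half-tol=0.057, Σhalf²=0.454467
  +I: nom +40.600 → Σnom=-90.010; wc +0.460/-0.460 → slack +1.994/-2.151; half-tol=0.460, Σhalf²=0.666067
  +J: nom +16.700 → Σnom=-73.310; wc +0.247/-0.446 → slack +2.241/-2.597; half-tol=0.347, Σhalf²=0.786130
Nominal = -73.310. Worst-case = [-73.310 - 2.597, -73.310 + 2.241] = [-75.907, -71.069]. RSS = √0.786130 = 0.887.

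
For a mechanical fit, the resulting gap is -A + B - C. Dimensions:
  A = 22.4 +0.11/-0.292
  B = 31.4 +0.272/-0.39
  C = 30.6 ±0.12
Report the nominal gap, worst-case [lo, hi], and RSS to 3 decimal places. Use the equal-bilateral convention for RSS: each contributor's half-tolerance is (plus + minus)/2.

Stack each dimension's contribution:
  -A: nom -22.400 → Σnom=-22.400; wc +0.292/-0.110 → slack +0.292/-0.110; half-tol=0.201, Σhalf²=0.040401
  +B: nom +31.400 → Σnom=9.000; wc +0.272/-0.390 → slack +0.564/-0.500; half-tol=0.331, Σhalf²=0.149962
  -C: nom -30.600 → Σnom=-21.600; wc +0.120/-0.120 → slack +0.684/-0.620; half-tol=0.120, Σhalf²=0.164362
Nominal = -21.600. Worst-case = [-21.600 - 0.620, -21.600 + 0.684] = [-22.220, -20.916]. RSS = √0.164362 = 0.405.

nominal=-21.600 wc=[-22.220,-20.916] rss=0.405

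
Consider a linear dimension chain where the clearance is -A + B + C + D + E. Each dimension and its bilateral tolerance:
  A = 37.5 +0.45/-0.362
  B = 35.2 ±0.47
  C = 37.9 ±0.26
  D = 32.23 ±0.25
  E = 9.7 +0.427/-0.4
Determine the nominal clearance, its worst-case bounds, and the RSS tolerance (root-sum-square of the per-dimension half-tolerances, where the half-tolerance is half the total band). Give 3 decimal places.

Stack each dimension's contribution:
  -A: nom -37.500 → Σnom=-37.500; wc +0.362/-0.450 → slack +0.362/-0.450; half-tol=0.406, Σhalf²=0.164836
  +B: nom +35.200 → Σnom=-2.300; wc +0.470/-0.470 → slack +0.832/-0.920; half-tol=0.470, Σhalf²=0.385736
  +C: nom +37.900 → Σnom=35.600; wc +0.260/-0.260 → slack +1.092/-1.180; half-tol=0.260, Σhalf²=0.453336
  +D: nom +32.230 → Σnom=67.830; wc +0.250/-0.250 → slack +1.342/-1.430; half-tol=0.250, Σhalf²=0.515836
  +E: nom +9.700 → Σnom=77.530; wc +0.427/-0.400 → slack +1.769/-1.830; half-tol=0.413, Σhalf²=0.686818
Nominal = 77.530. Worst-case = [77.530 - 1.830, 77.530 + 1.769] = [75.700, 79.299]. RSS = √0.686818 = 0.829.

nominal=77.530 wc=[75.700,79.299] rss=0.829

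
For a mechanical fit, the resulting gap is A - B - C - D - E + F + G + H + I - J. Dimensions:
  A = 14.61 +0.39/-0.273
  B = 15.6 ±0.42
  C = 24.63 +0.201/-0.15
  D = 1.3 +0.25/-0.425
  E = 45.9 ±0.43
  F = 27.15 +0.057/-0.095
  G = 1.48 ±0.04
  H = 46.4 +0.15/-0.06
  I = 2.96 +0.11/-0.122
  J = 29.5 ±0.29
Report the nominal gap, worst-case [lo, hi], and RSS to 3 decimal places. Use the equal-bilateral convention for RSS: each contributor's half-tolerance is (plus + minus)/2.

nominal=-24.330 wc=[-26.511,-21.868] rss=0.855

Stack each dimension's contribution:
  +A: nom +14.610 → Σnom=14.610; wc +0.390/-0.273 → slack +0.390/-0.273; half-tol=0.332, Σhalf²=0.109892
  -B: nom -15.600 → Σnom=-0.990; wc +0.420/-0.420 → slack +0.810/-0.693; half-tol=0.420, Σhalf²=0.286292
  -C: nom -24.630 → Σnom=-25.620; wc +0.150/-0.201 → slack +0.960/-0.894; half-tol=0.175, Σhalf²=0.317092
  -D: nom -1.300 → Σnom=-26.920; wc +0.425/-0.250 → slack +1.385/-1.144; half-tol=0.338, Σhalf²=0.430999
  -E: nom -45.900 → Σnom=-72.820; wc +0.430/-0.430 → slack +1.815/-1.574; half-tol=0.430, Σhalf²=0.615899
  +F: nom +27.150 → Σnom=-45.670; wc +0.057/-0.095 → slack +1.872/-1.669; half-tol=0.076, Σhalf²=0.621675
  +G: nom +1.480 → Σnom=-44.190; wc +0.040/-0.040 → slack +1.912/-1.709; half-tol=0.040, Σhalf²=0.623275
  +H: nom +46.400 → Σnom=2.210; wc +0.150/-0.060 → slack +2.062/-1.769; half-tol=0.105, Σhalf²=0.634300
  +I: nom +2.960 → Σnom=5.170; wc +0.110/-0.122 → slack +2.172/-1.891; half-tol=0.116, Σhalf²=0.647756
  -J: nom -29.500 → Σnom=-24.330; wc +0.290/-0.290 → slack +2.462/-2.181; half-tol=0.290, Σhalf²=0.731856
Nominal = -24.330. Worst-case = [-24.330 - 2.181, -24.330 + 2.462] = [-26.511, -21.868]. RSS = √0.731856 = 0.855.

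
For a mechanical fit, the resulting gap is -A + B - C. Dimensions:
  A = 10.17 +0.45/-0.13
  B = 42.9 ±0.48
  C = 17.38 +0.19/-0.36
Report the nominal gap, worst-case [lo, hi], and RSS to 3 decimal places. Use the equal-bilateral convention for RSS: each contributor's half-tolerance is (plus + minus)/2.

nominal=15.350 wc=[14.230,16.320] rss=0.625

Stack each dimension's contribution:
  -A: nom -10.170 → Σnom=-10.170; wc +0.130/-0.450 → slack +0.130/-0.450; half-tol=0.290, Σhalf²=0.084100
  +B: nom +42.900 → Σnom=32.730; wc +0.480/-0.480 → slack +0.610/-0.930; half-tol=0.480, Σhalf²=0.314500
  -C: nom -17.380 → Σnom=15.350; wc +0.360/-0.190 → slack +0.970/-1.120; half-tol=0.275, Σhalf²=0.390125
Nominal = 15.350. Worst-case = [15.350 - 1.120, 15.350 + 0.970] = [14.230, 16.320]. RSS = √0.390125 = 0.625.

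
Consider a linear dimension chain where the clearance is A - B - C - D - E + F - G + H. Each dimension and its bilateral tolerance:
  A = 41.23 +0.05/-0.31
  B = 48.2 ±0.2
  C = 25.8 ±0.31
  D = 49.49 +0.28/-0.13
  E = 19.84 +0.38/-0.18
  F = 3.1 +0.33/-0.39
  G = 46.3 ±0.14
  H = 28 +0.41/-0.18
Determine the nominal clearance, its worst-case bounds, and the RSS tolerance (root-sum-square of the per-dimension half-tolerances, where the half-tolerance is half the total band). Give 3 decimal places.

nominal=-117.300 wc=[-119.490,-115.550] rss=0.725

Stack each dimension's contribution:
  +A: nom +41.230 → Σnom=41.230; wc +0.050/-0.310 → slack +0.050/-0.310; half-tol=0.180, Σhalf²=0.032400
  -B: nom -48.200 → Σnom=-6.970; wc +0.200/-0.200 → slack +0.250/-0.510; half-tol=0.200, Σhalf²=0.072400
  -C: nom -25.800 → Σnom=-32.770; wc +0.310/-0.310 → slack +0.560/-0.820; half-tol=0.310, Σhalf²=0.168500
  -D: nom -49.490 → Σnom=-82.260; wc +0.130/-0.280 → slack +0.690/-1.100; half-tol=0.205, Σhalf²=0.210525
  -E: nom -19.840 → Σnom=-102.100; wc +0.180/-0.380 → slack +0.870/-1.480; half-tol=0.280, Σhalf²=0.288925
  +F: nom +3.100 → Σnom=-99.000; wc +0.330/-0.390 → slack +1.200/-1.870; half-tol=0.360, Σhalf²=0.418525
  -G: nom -46.300 → Σnom=-145.300; wc +0.140/-0.140 → slack +1.340/-2.010; half-tol=0.140, Σhalf²=0.438125
  +H: nom +28.000 → Σnom=-117.300; wc +0.410/-0.180 → slack +1.750/-2.190; half-tol=0.295, Σhalf²=0.525150
Nominal = -117.300. Worst-case = [-117.300 - 2.190, -117.300 + 1.750] = [-119.490, -115.550]. RSS = √0.525150 = 0.725.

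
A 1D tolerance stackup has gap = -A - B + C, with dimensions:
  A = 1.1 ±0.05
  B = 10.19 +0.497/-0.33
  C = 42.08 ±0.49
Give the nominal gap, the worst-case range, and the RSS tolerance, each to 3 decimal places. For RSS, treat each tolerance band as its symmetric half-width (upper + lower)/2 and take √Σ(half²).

Stack each dimension's contribution:
  -A: nom -1.100 → Σnom=-1.100; wc +0.050/-0.050 → slack +0.050/-0.050; half-tol=0.050, Σhalf²=0.002500
  -B: nom -10.190 → Σnom=-11.290; wc +0.330/-0.497 → slack +0.380/-0.547; half-tol=0.413, Σhalf²=0.173482
  +C: nom +42.080 → Σnom=30.790; wc +0.490/-0.490 → slack +0.870/-1.037; half-tol=0.490, Σhalf²=0.413582
Nominal = 30.790. Worst-case = [30.790 - 1.037, 30.790 + 0.870] = [29.753, 31.660]. RSS = √0.413582 = 0.643.

nominal=30.790 wc=[29.753,31.660] rss=0.643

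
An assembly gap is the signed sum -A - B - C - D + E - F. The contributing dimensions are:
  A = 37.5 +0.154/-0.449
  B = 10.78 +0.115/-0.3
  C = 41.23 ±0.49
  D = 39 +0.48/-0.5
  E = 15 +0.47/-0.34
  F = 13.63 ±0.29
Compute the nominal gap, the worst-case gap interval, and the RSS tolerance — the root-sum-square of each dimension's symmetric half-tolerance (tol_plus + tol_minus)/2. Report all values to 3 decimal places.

nominal=-127.140 wc=[-129.009,-124.641] rss=0.929

Stack each dimension's contribution:
  -A: nom -37.500 → Σnom=-37.500; wc +0.449/-0.154 → slack +0.449/-0.154; half-tol=0.301, Σhalf²=0.090902
  -B: nom -10.780 → Σnom=-48.280; wc +0.300/-0.115 → slack +0.749/-0.269; half-tol=0.207, Σhalf²=0.133958
  -C: nom -41.230 → Σnom=-89.510; wc +0.490/-0.490 → slack +1.239/-0.759; half-tol=0.490, Σhalf²=0.374058
  -D: nom -39.000 → Σnom=-128.510; wc +0.500/-0.480 → slack +1.739/-1.239; half-tol=0.490, Σhalf²=0.614158
  +E: nom +15.000 → Σnom=-113.510; wc +0.470/-0.340 → slack +2.209/-1.579; half-tol=0.405, Σhalf²=0.778183
  -F: nom -13.630 → Σnom=-127.140; wc +0.290/-0.290 → slack +2.499/-1.869; half-tol=0.290, Σhalf²=0.862283
Nominal = -127.140. Worst-case = [-127.140 - 1.869, -127.140 + 2.499] = [-129.009, -124.641]. RSS = √0.862283 = 0.929.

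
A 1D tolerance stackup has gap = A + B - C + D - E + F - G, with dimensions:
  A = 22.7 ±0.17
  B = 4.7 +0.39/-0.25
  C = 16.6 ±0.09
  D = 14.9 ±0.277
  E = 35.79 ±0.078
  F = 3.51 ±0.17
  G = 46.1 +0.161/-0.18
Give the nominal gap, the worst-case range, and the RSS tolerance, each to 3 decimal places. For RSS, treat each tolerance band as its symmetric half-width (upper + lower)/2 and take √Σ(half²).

Stack each dimension's contribution:
  +A: nom +22.700 → Σnom=22.700; wc +0.170/-0.170 → slack +0.170/-0.170; half-tol=0.170, Σhalf²=0.028900
  +B: nom +4.700 → Σnom=27.400; wc +0.390/-0.250 → slack +0.560/-0.420; half-tol=0.320, Σhalf²=0.131300
  -C: nom -16.600 → Σnom=10.800; wc +0.090/-0.090 → slack +0.650/-0.510; half-tol=0.090, Σhalf²=0.139400
  +D: nom +14.900 → Σnom=25.700; wc +0.277/-0.277 → slack +0.927/-0.787; half-tol=0.277, Σhalf²=0.216129
  -E: nom -35.790 → Σnom=-10.090; wc +0.078/-0.078 → slack +1.005/-0.865; half-tol=0.078, Σhalf²=0.222213
  +F: nom +3.510 → Σnom=-6.580; wc +0.170/-0.170 → slack +1.175/-1.035; half-tol=0.170, Σhalf²=0.251113
  -G: nom -46.100 → Σnom=-52.680; wc +0.180/-0.161 → slack +1.355/-1.196; half-tol=0.170, Σhalf²=0.280183
Nominal = -52.680. Worst-case = [-52.680 - 1.196, -52.680 + 1.355] = [-53.876, -51.325]. RSS = √0.280183 = 0.529.

nominal=-52.680 wc=[-53.876,-51.325] rss=0.529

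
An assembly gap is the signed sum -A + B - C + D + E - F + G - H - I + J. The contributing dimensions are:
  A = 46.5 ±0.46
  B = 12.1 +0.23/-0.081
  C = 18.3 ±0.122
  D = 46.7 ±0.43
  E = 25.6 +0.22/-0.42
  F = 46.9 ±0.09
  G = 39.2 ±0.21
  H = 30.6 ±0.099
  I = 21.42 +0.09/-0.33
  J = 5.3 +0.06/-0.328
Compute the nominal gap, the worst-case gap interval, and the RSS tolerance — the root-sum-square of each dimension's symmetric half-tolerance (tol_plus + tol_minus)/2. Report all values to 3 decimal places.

Stack each dimension's contribution:
  -A: nom -46.500 → Σnom=-46.500; wc +0.460/-0.460 → slack +0.460/-0.460; half-tol=0.460, Σhalf²=0.211600
  +B: nom +12.100 → Σnom=-34.400; wc +0.230/-0.081 → slack +0.690/-0.541; half-tol=0.155, Σhalf²=0.235780
  -C: nom -18.300 → Σnom=-52.700; wc +0.122/-0.122 → slack +0.812/-0.663; half-tol=0.122, Σhalf²=0.250664
  +D: nom +46.700 → Σnom=-6.000; wc +0.430/-0.430 → slack +1.242/-1.093; half-tol=0.430, Σhalf²=0.435564
  +E: nom +25.600 → Σnom=19.600; wc +0.220/-0.420 → slack +1.462/-1.513; half-tol=0.320, Σhalf²=0.537964
  -F: nom -46.900 → Σnom=-27.300; wc +0.090/-0.090 → slack +1.552/-1.603; half-tol=0.090, Σhalf²=0.546064
  +G: nom +39.200 → Σnom=11.900; wc +0.210/-0.210 → slack +1.762/-1.813; half-tol=0.210, Σhalf²=0.590164
  -H: nom -30.600 → Σnom=-18.700; wc +0.099/-0.099 → slack +1.861/-1.912; half-tol=0.099, Σhalf²=0.599965
  -I: nom -21.420 → Σnom=-40.120; wc +0.330/-0.090 → slack +2.191/-2.002; half-tol=0.210, Σhalf²=0.644065
  +J: nom +5.300 → Σnom=-34.820; wc +0.060/-0.328 → slack +2.251/-2.330; half-tol=0.194, Σhalf²=0.681701
Nominal = -34.820. Worst-case = [-34.820 - 2.330, -34.820 + 2.251] = [-37.150, -32.569]. RSS = √0.681701 = 0.826.

nominal=-34.820 wc=[-37.150,-32.569] rss=0.826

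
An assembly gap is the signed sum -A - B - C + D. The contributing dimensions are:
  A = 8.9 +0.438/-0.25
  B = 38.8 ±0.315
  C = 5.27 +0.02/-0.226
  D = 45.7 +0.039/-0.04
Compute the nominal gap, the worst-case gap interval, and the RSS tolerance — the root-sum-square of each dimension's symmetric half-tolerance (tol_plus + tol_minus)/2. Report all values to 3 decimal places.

Stack each dimension's contribution:
  -A: nom -8.900 → Σnom=-8.900; wc +0.250/-0.438 → slack +0.250/-0.438; half-tol=0.344, Σhalf²=0.118336
  -B: nom -38.800 → Σnom=-47.700; wc +0.315/-0.315 → slack +0.565/-0.753; half-tol=0.315, Σhalf²=0.217561
  -C: nom -5.270 → Σnom=-52.970; wc +0.226/-0.020 → slack +0.791/-0.773; half-tol=0.123, Σhalf²=0.232690
  +D: nom +45.700 → Σnom=-7.270; wc +0.039/-0.040 → slack +0.830/-0.813; half-tol=0.040, Σhalf²=0.234250
Nominal = -7.270. Worst-case = [-7.270 - 0.813, -7.270 + 0.830] = [-8.083, -6.440]. RSS = √0.234250 = 0.484.

nominal=-7.270 wc=[-8.083,-6.440] rss=0.484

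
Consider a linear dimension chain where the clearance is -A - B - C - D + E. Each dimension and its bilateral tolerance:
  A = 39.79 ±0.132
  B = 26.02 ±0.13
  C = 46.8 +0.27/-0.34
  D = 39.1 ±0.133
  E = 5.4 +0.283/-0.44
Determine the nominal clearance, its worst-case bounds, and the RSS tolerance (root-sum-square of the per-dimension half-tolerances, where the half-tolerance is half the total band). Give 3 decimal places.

nominal=-146.310 wc=[-147.415,-145.292] rss=0.525

Stack each dimension's contribution:
  -A: nom -39.790 → Σnom=-39.790; wc +0.132/-0.132 → slack +0.132/-0.132; half-tol=0.132, Σhalf²=0.017424
  -B: nom -26.020 → Σnom=-65.810; wc +0.130/-0.130 → slack +0.262/-0.262; half-tol=0.130, Σhalf²=0.034324
  -C: nom -46.800 → Σnom=-112.610; wc +0.340/-0.270 → slack +0.602/-0.532; half-tol=0.305, Σhalf²=0.127349
  -D: nom -39.100 → Σnom=-151.710; wc +0.133/-0.133 → slack +0.735/-0.665; half-tol=0.133, Σhalf²=0.145038
  +E: nom +5.400 → Σnom=-146.310; wc +0.283/-0.440 → slack +1.018/-1.105; half-tol=0.361, Σhalf²=0.275720
Nominal = -146.310. Worst-case = [-146.310 - 1.105, -146.310 + 1.018] = [-147.415, -145.292]. RSS = √0.275720 = 0.525.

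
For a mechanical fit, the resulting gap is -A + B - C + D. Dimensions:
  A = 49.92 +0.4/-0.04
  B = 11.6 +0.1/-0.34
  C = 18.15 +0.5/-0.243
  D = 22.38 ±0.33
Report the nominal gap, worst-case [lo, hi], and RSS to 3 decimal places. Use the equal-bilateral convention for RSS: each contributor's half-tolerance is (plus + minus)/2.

Stack each dimension's contribution:
  -A: nom -49.920 → Σnom=-49.920; wc +0.040/-0.400 → slack +0.040/-0.400; half-tol=0.220, Σhalf²=0.048400
  +B: nom +11.600 → Σnom=-38.320; wc +0.100/-0.340 → slack +0.140/-0.740; half-tol=0.220, Σhalf²=0.096800
  -C: nom -18.150 → Σnom=-56.470; wc +0.243/-0.500 → slack +0.383/-1.240; half-tol=0.371, Σhalf²=0.234812
  +D: nom +22.380 → Σnom=-34.090; wc +0.330/-0.330 → slack +0.713/-1.570; half-tol=0.330, Σhalf²=0.343712
Nominal = -34.090. Worst-case = [-34.090 - 1.570, -34.090 + 0.713] = [-35.660, -33.377]. RSS = √0.343712 = 0.586.

nominal=-34.090 wc=[-35.660,-33.377] rss=0.586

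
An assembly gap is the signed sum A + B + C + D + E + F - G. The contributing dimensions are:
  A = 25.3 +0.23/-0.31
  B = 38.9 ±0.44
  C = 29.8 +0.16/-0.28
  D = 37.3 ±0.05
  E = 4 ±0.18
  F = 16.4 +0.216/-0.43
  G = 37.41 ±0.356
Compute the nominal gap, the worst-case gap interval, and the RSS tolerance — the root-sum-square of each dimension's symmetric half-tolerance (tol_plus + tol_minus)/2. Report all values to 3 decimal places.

Stack each dimension's contribution:
  +A: nom +25.300 → Σnom=25.300; wc +0.230/-0.310 → slack +0.230/-0.310; half-tol=0.270, Σhalf²=0.072900
  +B: nom +38.900 → Σnom=64.200; wc +0.440/-0.440 → slack +0.670/-0.750; half-tol=0.440, Σhalf²=0.266500
  +C: nom +29.800 → Σnom=94.000; wc +0.160/-0.280 → slack +0.830/-1.030; half-tol=0.220, Σhalf²=0.314900
  +D: nom +37.300 → Σnom=131.300; wc +0.050/-0.050 → slack +0.880/-1.080; half-tol=0.050, Σhalf²=0.317400
  +E: nom +4.000 → Σnom=135.300; wc +0.180/-0.180 → slack +1.060/-1.260; half-tol=0.180, Σhalf²=0.349800
  +F: nom +16.400 → Σnom=151.700; wc +0.216/-0.430 → slack +1.276/-1.690; half-tol=0.323, Σhalf²=0.454129
  -G: nom -37.410 → Σnom=114.290; wc +0.356/-0.356 → slack +1.632/-2.046; half-tol=0.356, Σhalf²=0.580865
Nominal = 114.290. Worst-case = [114.290 - 2.046, 114.290 + 1.632] = [112.244, 115.922]. RSS = √0.580865 = 0.762.

nominal=114.290 wc=[112.244,115.922] rss=0.762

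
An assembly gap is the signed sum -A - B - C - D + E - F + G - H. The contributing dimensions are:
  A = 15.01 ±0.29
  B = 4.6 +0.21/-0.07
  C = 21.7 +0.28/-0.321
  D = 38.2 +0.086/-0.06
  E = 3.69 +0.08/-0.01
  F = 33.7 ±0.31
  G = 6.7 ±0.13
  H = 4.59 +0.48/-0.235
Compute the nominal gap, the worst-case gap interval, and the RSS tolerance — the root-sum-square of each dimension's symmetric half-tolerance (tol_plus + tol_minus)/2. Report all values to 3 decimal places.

nominal=-107.410 wc=[-109.206,-105.914] rss=0.665

Stack each dimension's contribution:
  -A: nom -15.010 → Σnom=-15.010; wc +0.290/-0.290 → slack +0.290/-0.290; half-tol=0.290, Σhalf²=0.084100
  -B: nom -4.600 → Σnom=-19.610; wc +0.070/-0.210 → slack +0.360/-0.500; half-tol=0.140, Σhalf²=0.103700
  -C: nom -21.700 → Σnom=-41.310; wc +0.321/-0.280 → slack +0.681/-0.780; half-tol=0.300, Σhalf²=0.194000
  -D: nom -38.200 → Σnom=-79.510; wc +0.060/-0.086 → slack +0.741/-0.866; half-tol=0.073, Σhalf²=0.199329
  +E: nom +3.690 → Σnom=-75.820; wc +0.080/-0.010 → slack +0.821/-0.876; half-tol=0.045, Σhalf²=0.201354
  -F: nom -33.700 → Σnom=-109.520; wc +0.310/-0.310 → slack +1.131/-1.186; half-tol=0.310, Σhalf²=0.297454
  +G: nom +6.700 → Σnom=-102.820; wc +0.130/-0.130 → slack +1.261/-1.316; half-tol=0.130, Σhalf²=0.314354
  -H: nom -4.590 → Σnom=-107.410; wc +0.235/-0.480 → slack +1.496/-1.796; half-tol=0.357, Σhalf²=0.442160
Nominal = -107.410. Worst-case = [-107.410 - 1.796, -107.410 + 1.496] = [-109.206, -105.914]. RSS = √0.442160 = 0.665.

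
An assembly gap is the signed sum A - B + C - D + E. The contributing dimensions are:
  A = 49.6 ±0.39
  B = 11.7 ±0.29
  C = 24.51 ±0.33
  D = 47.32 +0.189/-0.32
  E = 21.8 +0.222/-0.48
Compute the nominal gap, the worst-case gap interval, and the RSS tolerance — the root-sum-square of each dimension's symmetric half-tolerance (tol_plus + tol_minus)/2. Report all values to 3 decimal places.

nominal=36.890 wc=[35.211,38.442] rss=0.730

Stack each dimension's contribution:
  +A: nom +49.600 → Σnom=49.600; wc +0.390/-0.390 → slack +0.390/-0.390; half-tol=0.390, Σhalf²=0.152100
  -B: nom -11.700 → Σnom=37.900; wc +0.290/-0.290 → slack +0.680/-0.680; half-tol=0.290, Σhalf²=0.236200
  +C: nom +24.510 → Σnom=62.410; wc +0.330/-0.330 → slack +1.010/-1.010; half-tol=0.330, Σhalf²=0.345100
  -D: nom -47.320 → Σnom=15.090; wc +0.320/-0.189 → slack +1.330/-1.199; half-tol=0.255, Σhalf²=0.409870
  +E: nom +21.800 → Σnom=36.890; wc +0.222/-0.480 → slack +1.552/-1.679; half-tol=0.351, Σhalf²=0.533071
Nominal = 36.890. Worst-case = [36.890 - 1.679, 36.890 + 1.552] = [35.211, 38.442]. RSS = √0.533071 = 0.730.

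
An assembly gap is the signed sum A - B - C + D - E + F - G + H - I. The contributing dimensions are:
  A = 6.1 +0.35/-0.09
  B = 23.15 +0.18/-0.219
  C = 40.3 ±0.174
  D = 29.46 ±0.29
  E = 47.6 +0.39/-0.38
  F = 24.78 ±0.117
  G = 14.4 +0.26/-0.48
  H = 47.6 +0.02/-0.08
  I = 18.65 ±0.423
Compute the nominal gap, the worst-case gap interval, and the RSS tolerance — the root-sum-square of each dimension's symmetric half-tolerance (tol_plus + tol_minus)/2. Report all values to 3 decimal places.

Stack each dimension's contribution:
  +A: nom +6.100 → Σnom=6.100; wc +0.350/-0.090 → slack +0.350/-0.090; half-tol=0.220, Σhalf²=0.048400
  -B: nom -23.150 → Σnom=-17.050; wc +0.219/-0.180 → slack +0.569/-0.270; half-tol=0.200, Σhalf²=0.088200
  -C: nom -40.300 → Σnom=-57.350; wc +0.174/-0.174 → slack +0.743/-0.444; half-tol=0.174, Σhalf²=0.118476
  +D: nom +29.460 → Σnom=-27.890; wc +0.290/-0.290 → slack +1.033/-0.734; half-tol=0.290, Σhalf²=0.202576
  -E: nom -47.600 → Σnom=-75.490; wc +0.380/-0.390 → slack +1.413/-1.124; half-tol=0.385, Σhalf²=0.350801
  +F: nom +24.780 → Σnom=-50.710; wc +0.117/-0.117 → slack +1.530/-1.241; half-tol=0.117, Σhalf²=0.364490
  -G: nom -14.400 → Σnom=-65.110; wc +0.480/-0.260 → slack +2.010/-1.501; half-tol=0.370, Σhalf²=0.501390
  +H: nom +47.600 → Σnom=-17.510; wc +0.020/-0.080 → slack +2.030/-1.581; half-tol=0.050, Σhalf²=0.503890
  -I: nom -18.650 → Σnom=-36.160; wc +0.423/-0.423 → slack +2.453/-2.004; half-tol=0.423, Σhalf²=0.682819
Nominal = -36.160. Worst-case = [-36.160 - 2.004, -36.160 + 2.453] = [-38.164, -33.707]. RSS = √0.682819 = 0.826.

nominal=-36.160 wc=[-38.164,-33.707] rss=0.826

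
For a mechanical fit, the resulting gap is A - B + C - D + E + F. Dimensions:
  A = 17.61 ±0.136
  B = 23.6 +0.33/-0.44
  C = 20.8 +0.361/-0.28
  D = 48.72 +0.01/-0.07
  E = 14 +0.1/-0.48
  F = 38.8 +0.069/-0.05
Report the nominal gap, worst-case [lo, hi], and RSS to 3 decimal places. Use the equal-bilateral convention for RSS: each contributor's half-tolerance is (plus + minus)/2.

Stack each dimension's contribution:
  +A: nom +17.610 → Σnom=17.610; wc +0.136/-0.136 → slack +0.136/-0.136; half-tol=0.136, Σhalf²=0.018496
  -B: nom -23.600 → Σnom=-5.990; wc +0.440/-0.330 → slack +0.576/-0.466; half-tol=0.385, Σhalf²=0.166721
  +C: nom +20.800 → Σnom=14.810; wc +0.361/-0.280 → slack +0.937/-0.746; half-tol=0.321, Σhalf²=0.269441
  -D: nom -48.720 → Σnom=-33.910; wc +0.070/-0.010 → slack +1.007/-0.756; half-tol=0.040, Σhalf²=0.271041
  +E: nom +14.000 → Σnom=-19.910; wc +0.100/-0.480 → slack +1.107/-1.236; half-tol=0.290, Σhalf²=0.355141
  +F: nom +38.800 → Σnom=18.890; wc +0.069/-0.050 → slack +1.176/-1.286; half-tol=0.060, Σhalf²=0.358682
Nominal = 18.890. Worst-case = [18.890 - 1.286, 18.890 + 1.176] = [17.604, 20.066]. RSS = √0.358682 = 0.599.

nominal=18.890 wc=[17.604,20.066] rss=0.599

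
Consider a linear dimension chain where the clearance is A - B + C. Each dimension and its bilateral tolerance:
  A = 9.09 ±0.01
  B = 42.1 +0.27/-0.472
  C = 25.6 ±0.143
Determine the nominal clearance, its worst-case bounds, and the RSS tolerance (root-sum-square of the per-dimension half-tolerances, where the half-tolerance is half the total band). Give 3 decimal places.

nominal=-7.410 wc=[-7.833,-6.785] rss=0.398

Stack each dimension's contribution:
  +A: nom +9.090 → Σnom=9.090; wc +0.010/-0.010 → slack +0.010/-0.010; half-tol=0.010, Σhalf²=0.000100
  -B: nom -42.100 → Σnom=-33.010; wc +0.472/-0.270 → slack +0.482/-0.280; half-tol=0.371, Σhalf²=0.137741
  +C: nom +25.600 → Σnom=-7.410; wc +0.143/-0.143 → slack +0.625/-0.423; half-tol=0.143, Σhalf²=0.158190
Nominal = -7.410. Worst-case = [-7.410 - 0.423, -7.410 + 0.625] = [-7.833, -6.785]. RSS = √0.158190 = 0.398.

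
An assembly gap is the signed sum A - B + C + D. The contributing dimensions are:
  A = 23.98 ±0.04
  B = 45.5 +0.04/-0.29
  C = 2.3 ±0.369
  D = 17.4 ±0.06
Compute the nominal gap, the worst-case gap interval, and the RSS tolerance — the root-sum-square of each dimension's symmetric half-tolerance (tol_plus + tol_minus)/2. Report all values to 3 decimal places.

nominal=-1.820 wc=[-2.329,-1.061] rss=0.411

Stack each dimension's contribution:
  +A: nom +23.980 → Σnom=23.980; wc +0.040/-0.040 → slack +0.040/-0.040; half-tol=0.040, Σhalf²=0.001600
  -B: nom -45.500 → Σnom=-21.520; wc +0.290/-0.040 → slack +0.330/-0.080; half-tol=0.165, Σhalf²=0.028825
  +C: nom +2.300 → Σnom=-19.220; wc +0.369/-0.369 → slack +0.699/-0.449; half-tol=0.369, Σhalf²=0.164986
  +D: nom +17.400 → Σnom=-1.820; wc +0.060/-0.060 → slack +0.759/-0.509; half-tol=0.060, Σhalf²=0.168586
Nominal = -1.820. Worst-case = [-1.820 - 0.509, -1.820 + 0.759] = [-2.329, -1.061]. RSS = √0.168586 = 0.411.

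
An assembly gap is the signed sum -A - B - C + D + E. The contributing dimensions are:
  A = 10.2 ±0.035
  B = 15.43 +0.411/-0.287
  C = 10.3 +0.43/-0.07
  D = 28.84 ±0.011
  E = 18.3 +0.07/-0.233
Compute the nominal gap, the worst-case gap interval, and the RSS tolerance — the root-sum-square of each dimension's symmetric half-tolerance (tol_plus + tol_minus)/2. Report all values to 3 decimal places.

nominal=11.210 wc=[10.090,11.683] rss=0.457

Stack each dimension's contribution:
  -A: nom -10.200 → Σnom=-10.200; wc +0.035/-0.035 → slack +0.035/-0.035; half-tol=0.035, Σhalf²=0.001225
  -B: nom -15.430 → Σnom=-25.630; wc +0.287/-0.411 → slack +0.322/-0.446; half-tol=0.349, Σhalf²=0.123026
  -C: nom -10.300 → Σnom=-35.930; wc +0.070/-0.430 → slack +0.392/-0.876; half-tol=0.250, Σhalf²=0.185526
  +D: nom +28.840 → Σnom=-7.090; wc +0.011/-0.011 → slack +0.403/-0.887; half-tol=0.011, Σhalf²=0.185647
  +E: nom +18.300 → Σnom=11.210; wc +0.070/-0.233 → slack +0.473/-1.120; half-tol=0.152, Σhalf²=0.208599
Nominal = 11.210. Worst-case = [11.210 - 1.120, 11.210 + 0.473] = [10.090, 11.683]. RSS = √0.208599 = 0.457.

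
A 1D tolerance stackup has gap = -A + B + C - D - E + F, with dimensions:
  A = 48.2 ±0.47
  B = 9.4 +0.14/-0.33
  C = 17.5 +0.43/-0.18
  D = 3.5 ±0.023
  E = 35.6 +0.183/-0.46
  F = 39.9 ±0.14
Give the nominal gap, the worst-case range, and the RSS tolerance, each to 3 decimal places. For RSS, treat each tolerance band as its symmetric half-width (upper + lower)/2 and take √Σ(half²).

nominal=-20.500 wc=[-21.826,-18.837] rss=0.702

Stack each dimension's contribution:
  -A: nom -48.200 → Σnom=-48.200; wc +0.470/-0.470 → slack +0.470/-0.470; half-tol=0.470, Σhalf²=0.220900
  +B: nom +9.400 → Σnom=-38.800; wc +0.140/-0.330 → slack +0.610/-0.800; half-tol=0.235, Σhalf²=0.276125
  +C: nom +17.500 → Σnom=-21.300; wc +0.430/-0.180 → slack +1.040/-0.980; half-tol=0.305, Σhalf²=0.369150
  -D: nom -3.500 → Σnom=-24.800; wc +0.023/-0.023 → slack +1.063/-1.003; half-tol=0.023, Σhalf²=0.369679
  -E: nom -35.600 → Σnom=-60.400; wc +0.460/-0.183 → slack +1.523/-1.186; half-tol=0.322, Σhalf²=0.473041
  +F: nom +39.900 → Σnom=-20.500; wc +0.140/-0.140 → slack +1.663/-1.326; half-tol=0.140, Σhalf²=0.492641
Nominal = -20.500. Worst-case = [-20.500 - 1.326, -20.500 + 1.663] = [-21.826, -18.837]. RSS = √0.492641 = 0.702.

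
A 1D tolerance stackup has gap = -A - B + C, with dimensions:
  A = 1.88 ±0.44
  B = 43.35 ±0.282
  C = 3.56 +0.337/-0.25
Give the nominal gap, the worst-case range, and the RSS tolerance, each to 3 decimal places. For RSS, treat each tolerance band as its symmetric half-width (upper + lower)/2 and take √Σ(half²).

nominal=-41.670 wc=[-42.642,-40.611] rss=0.599

Stack each dimension's contribution:
  -A: nom -1.880 → Σnom=-1.880; wc +0.440/-0.440 → slack +0.440/-0.440; half-tol=0.440, Σhalf²=0.193600
  -B: nom -43.350 → Σnom=-45.230; wc +0.282/-0.282 → slack +0.722/-0.722; half-tol=0.282, Σhalf²=0.273124
  +C: nom +3.560 → Σnom=-41.670; wc +0.337/-0.250 → slack +1.059/-0.972; half-tol=0.293, Σhalf²=0.359266
Nominal = -41.670. Worst-case = [-41.670 - 0.972, -41.670 + 1.059] = [-42.642, -40.611]. RSS = √0.359266 = 0.599.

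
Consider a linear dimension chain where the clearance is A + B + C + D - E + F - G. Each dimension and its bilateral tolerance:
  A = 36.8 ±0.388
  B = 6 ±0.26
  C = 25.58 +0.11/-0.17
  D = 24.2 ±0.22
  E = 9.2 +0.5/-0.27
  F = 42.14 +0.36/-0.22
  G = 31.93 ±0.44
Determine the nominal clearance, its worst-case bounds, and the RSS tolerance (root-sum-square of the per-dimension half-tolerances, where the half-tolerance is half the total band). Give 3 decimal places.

Stack each dimension's contribution:
  +A: nom +36.800 → Σnom=36.800; wc +0.388/-0.388 → slack +0.388/-0.388; half-tol=0.388, Σhalf²=0.150544
  +B: nom +6.000 → Σnom=42.800; wc +0.260/-0.260 → slack +0.648/-0.648; half-tol=0.260, Σhalf²=0.218144
  +C: nom +25.580 → Σnom=68.380; wc +0.110/-0.170 → slack +0.758/-0.818; half-tol=0.140, Σhalf²=0.237744
  +D: nom +24.200 → Σnom=92.580; wc +0.220/-0.220 → slack +0.978/-1.038; half-tol=0.220, Σhalf²=0.286144
  -E: nom -9.200 → Σnom=83.380; wc +0.270/-0.500 → slack +1.248/-1.538; half-tol=0.385, Σhalf²=0.434369
  +F: nom +42.140 → Σnom=125.520; wc +0.360/-0.220 → slack +1.608/-1.758; half-tol=0.290, Σhalf²=0.518469
  -G: nom -31.930 → Σnom=93.590; wc +0.440/-0.440 → slack +2.048/-2.198; half-tol=0.440, Σhalf²=0.712069
Nominal = 93.590. Worst-case = [93.590 - 2.198, 93.590 + 2.048] = [91.392, 95.638]. RSS = √0.712069 = 0.844.

nominal=93.590 wc=[91.392,95.638] rss=0.844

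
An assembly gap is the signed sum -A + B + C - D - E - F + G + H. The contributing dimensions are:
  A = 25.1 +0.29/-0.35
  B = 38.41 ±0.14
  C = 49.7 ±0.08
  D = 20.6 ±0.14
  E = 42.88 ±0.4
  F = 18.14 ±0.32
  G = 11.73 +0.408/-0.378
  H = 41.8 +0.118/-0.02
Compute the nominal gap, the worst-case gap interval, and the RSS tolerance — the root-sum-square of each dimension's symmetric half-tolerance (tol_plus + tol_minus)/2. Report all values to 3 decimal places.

Stack each dimension's contribution:
  -A: nom -25.100 → Σnom=-25.100; wc +0.350/-0.290 → slack +0.350/-0.290; half-tol=0.320, Σhalf²=0.102400
  +B: nom +38.410 → Σnom=13.310; wc +0.140/-0.140 → slack +0.490/-0.430; half-tol=0.140, Σhalf²=0.122000
  +C: nom +49.700 → Σnom=63.010; wc +0.080/-0.080 → slack +0.570/-0.510; half-tol=0.080, Σhalf²=0.128400
  -D: nom -20.600 → Σnom=42.410; wc +0.140/-0.140 → slack +0.710/-0.650; half-tol=0.140, Σhalf²=0.148000
  -E: nom -42.880 → Σnom=-0.470; wc +0.400/-0.400 → slack +1.110/-1.050; half-tol=0.400, Σhalf²=0.308000
  -F: nom -18.140 → Σnom=-18.610; wc +0.320/-0.320 → slack +1.430/-1.370; half-tol=0.320, Σhalf²=0.410400
  +G: nom +11.730 → Σnom=-6.880; wc +0.408/-0.378 → slack +1.838/-1.748; half-tol=0.393, Σhalf²=0.564849
  +H: nom +41.800 → Σnom=34.920; wc +0.118/-0.020 → slack +1.956/-1.768; half-tol=0.069, Σhalf²=0.569610
Nominal = 34.920. Worst-case = [34.920 - 1.768, 34.920 + 1.956] = [33.152, 36.876]. RSS = √0.569610 = 0.755.

nominal=34.920 wc=[33.152,36.876] rss=0.755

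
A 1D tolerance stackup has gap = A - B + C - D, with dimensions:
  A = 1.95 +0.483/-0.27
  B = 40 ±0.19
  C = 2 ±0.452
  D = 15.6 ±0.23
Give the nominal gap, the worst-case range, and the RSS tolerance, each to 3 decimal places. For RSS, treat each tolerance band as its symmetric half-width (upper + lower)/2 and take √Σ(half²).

nominal=-51.650 wc=[-52.792,-50.295] rss=0.660

Stack each dimension's contribution:
  +A: nom +1.950 → Σnom=1.950; wc +0.483/-0.270 → slack +0.483/-0.270; half-tol=0.377, Σhalf²=0.141752
  -B: nom -40.000 → Σnom=-38.050; wc +0.190/-0.190 → slack +0.673/-0.460; half-tol=0.190, Σhalf²=0.177852
  +C: nom +2.000 → Σnom=-36.050; wc +0.452/-0.452 → slack +1.125/-0.912; half-tol=0.452, Σhalf²=0.382156
  -D: nom -15.600 → Σnom=-51.650; wc +0.230/-0.230 → slack +1.355/-1.142; half-tol=0.230, Σhalf²=0.435056
Nominal = -51.650. Worst-case = [-51.650 - 1.142, -51.650 + 1.355] = [-52.792, -50.295]. RSS = √0.435056 = 0.660.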